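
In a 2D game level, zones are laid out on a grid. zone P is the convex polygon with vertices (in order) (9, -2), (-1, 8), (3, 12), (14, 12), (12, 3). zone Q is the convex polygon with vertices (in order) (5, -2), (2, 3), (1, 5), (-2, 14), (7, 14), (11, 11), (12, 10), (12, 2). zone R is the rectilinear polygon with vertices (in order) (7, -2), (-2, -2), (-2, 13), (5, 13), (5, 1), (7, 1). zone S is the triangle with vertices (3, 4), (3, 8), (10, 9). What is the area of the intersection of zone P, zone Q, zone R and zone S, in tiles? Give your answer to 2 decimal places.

The intersection is the polygon with vertices (5,5.429), (3,4), (3,8), (5,8.286).
By the shoelace formula its area is 6.86.

6.86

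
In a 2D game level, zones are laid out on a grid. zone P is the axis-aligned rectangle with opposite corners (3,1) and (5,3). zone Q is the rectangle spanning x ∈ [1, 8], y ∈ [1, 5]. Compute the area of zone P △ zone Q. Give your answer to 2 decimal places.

|zone P∩zone Q|: x∈[3,5], y∈[1,3] → 2·2 = 4.
|zone P △ zone Q| = |zone P| + |zone Q| − 2·|zone P∩zone Q| = 4 + 28 − 8 = 24.00.

24.00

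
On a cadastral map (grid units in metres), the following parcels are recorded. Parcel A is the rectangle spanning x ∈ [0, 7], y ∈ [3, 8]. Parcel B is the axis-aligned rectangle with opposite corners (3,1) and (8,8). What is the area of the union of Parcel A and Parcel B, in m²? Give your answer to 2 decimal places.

50.00

By inclusion–exclusion:
Individual areas: |Parcel A| = 35, |Parcel B| = 35.
|Parcel A∩Parcel B|: x∈[3,7], y∈[3,8] → 4·5 = 20.
|Parcel A ∪ Parcel B| = 70 − 20 = 50.00.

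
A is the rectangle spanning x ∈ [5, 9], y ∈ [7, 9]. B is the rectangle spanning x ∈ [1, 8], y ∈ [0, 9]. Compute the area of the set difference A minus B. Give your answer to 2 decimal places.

2.00

|A∩B|: x∈[5,8], y∈[7,9] → 3·2 = 6.
|A| = 8.
|A ∖ B| = |A| − |A∩B| = 8 − 6 = 2.00.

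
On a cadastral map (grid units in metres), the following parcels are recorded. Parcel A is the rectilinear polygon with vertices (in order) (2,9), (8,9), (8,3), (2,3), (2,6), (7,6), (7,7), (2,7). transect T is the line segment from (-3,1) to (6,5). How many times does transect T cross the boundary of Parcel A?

1

The segment meets the boundary at (2,3.222).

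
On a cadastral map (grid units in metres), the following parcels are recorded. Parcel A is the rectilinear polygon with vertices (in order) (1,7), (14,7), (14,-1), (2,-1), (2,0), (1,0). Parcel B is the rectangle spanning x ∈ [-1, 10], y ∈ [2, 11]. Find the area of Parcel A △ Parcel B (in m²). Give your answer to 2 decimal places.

|Parcel A| = 103, |Parcel B| = 99, |Parcel A∩Parcel B| = 45.
|Parcel A △ Parcel B| = |Parcel A| + |Parcel B| − 2·|Parcel A∩Parcel B| = 103 + 99 − 90 = 112.00.

112.00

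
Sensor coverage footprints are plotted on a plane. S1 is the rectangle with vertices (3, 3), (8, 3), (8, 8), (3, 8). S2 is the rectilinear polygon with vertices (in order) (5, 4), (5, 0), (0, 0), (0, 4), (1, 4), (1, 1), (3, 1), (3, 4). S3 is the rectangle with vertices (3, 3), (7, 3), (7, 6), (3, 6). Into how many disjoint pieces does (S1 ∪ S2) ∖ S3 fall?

2

(S1 ∪ S2) ∖ S3 splits into 2 disjoint pieces (area 13, area 12).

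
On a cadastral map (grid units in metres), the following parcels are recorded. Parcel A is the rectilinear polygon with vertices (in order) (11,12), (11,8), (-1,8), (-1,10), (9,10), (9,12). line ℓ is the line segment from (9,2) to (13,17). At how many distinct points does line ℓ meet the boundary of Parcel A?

2

The segment meets the boundary at (11,9.5), (10.6,8).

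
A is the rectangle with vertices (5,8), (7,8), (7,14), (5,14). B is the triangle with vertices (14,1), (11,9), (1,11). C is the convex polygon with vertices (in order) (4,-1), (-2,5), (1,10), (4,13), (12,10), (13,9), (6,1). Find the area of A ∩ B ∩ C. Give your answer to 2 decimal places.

4.00

The intersection is the polygon with vertices (5,8), (5,10.2), (7,9.8), (7,8).
By the shoelace formula its area is 4.00.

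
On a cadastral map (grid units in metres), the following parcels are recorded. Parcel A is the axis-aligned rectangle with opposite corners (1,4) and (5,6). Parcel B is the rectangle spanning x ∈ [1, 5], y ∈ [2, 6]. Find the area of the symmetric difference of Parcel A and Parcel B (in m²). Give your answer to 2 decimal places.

|Parcel A∩Parcel B|: x∈[1,5], y∈[4,6] → 4·2 = 8.
|Parcel A △ Parcel B| = |Parcel A| + |Parcel B| − 2·|Parcel A∩Parcel B| = 8 + 16 − 16 = 8.00.

8.00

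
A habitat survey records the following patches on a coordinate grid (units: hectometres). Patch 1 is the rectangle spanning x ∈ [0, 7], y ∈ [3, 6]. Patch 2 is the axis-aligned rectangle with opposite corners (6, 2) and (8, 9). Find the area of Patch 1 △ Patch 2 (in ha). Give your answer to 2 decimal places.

|Patch 1∩Patch 2|: x∈[6,7], y∈[3,6] → 1·3 = 3.
|Patch 1 △ Patch 2| = |Patch 1| + |Patch 2| − 2·|Patch 1∩Patch 2| = 21 + 14 − 6 = 29.00.

29.00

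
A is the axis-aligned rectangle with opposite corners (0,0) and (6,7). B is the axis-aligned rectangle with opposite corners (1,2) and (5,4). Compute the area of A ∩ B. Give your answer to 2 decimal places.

|A∩B|: x∈[1,5], y∈[2,4] → 4·2 = 8.

8.00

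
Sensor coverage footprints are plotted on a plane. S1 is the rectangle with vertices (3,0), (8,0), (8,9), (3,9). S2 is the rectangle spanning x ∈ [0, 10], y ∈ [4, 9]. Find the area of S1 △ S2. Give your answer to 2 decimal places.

45.00

|S1∩S2|: x∈[3,8], y∈[4,9] → 5·5 = 25.
|S1 △ S2| = |S1| + |S2| − 2·|S1∩S2| = 45 + 50 − 50 = 45.00.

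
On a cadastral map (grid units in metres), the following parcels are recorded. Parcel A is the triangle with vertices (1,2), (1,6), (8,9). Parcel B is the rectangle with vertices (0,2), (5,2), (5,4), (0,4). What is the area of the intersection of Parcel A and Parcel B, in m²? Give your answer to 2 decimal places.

The intersection is the polygon with vertices (1,4), (3,4), (1,2).
By the shoelace formula its area is 2.00.

2.00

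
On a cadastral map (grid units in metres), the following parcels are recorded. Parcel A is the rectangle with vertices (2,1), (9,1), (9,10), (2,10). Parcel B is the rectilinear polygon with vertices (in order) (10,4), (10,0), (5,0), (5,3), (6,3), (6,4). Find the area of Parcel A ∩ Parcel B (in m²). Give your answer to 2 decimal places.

The intersection is the polygon with vertices (9,1), (5,1), (5,3), (6,3), (6,4), (9,4).
By the shoelace formula its area is 11.00.

11.00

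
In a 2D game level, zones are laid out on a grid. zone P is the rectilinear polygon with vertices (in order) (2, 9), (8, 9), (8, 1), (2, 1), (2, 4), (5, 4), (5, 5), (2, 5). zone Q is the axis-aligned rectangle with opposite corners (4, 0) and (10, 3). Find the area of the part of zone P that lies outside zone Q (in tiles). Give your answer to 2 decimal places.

|zone P| = 45, |zone P∩zone Q| = 8.
|zone P ∖ zone Q| = |zone P| − |zone P∩zone Q| = 45 − 8 = 37.00.

37.00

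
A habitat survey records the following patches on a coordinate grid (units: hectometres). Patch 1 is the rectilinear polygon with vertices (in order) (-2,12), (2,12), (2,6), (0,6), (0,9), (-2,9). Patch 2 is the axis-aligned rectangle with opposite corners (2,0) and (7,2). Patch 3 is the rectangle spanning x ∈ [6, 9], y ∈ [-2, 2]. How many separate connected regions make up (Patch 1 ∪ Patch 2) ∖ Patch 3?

(Patch 1 ∪ Patch 2) ∖ Patch 3 splits into 2 disjoint pieces (area 18, area 8).

2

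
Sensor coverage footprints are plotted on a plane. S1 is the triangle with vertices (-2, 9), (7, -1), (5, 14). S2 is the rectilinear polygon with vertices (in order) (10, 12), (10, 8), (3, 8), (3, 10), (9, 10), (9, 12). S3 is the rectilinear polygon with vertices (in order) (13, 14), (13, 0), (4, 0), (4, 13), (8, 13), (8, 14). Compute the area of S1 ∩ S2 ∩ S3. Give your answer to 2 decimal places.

3.33

The intersection is the polygon with vertices (4,8), (4,10), (5.533,10), (5.8,8).
By the shoelace formula its area is 3.33.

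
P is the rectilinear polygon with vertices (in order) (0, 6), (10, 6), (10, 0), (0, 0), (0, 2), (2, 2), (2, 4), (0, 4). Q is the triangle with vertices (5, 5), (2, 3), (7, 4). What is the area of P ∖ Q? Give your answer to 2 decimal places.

|P| = 56, |P∩Q| = 3.5.
|P ∖ Q| = |P| − |P∩Q| = 56 − 3.5 = 52.50.

52.50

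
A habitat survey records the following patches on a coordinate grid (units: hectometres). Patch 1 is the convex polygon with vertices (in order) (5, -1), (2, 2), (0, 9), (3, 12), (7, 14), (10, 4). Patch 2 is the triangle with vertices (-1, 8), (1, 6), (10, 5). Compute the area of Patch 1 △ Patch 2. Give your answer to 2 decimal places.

84.34

|Patch 1| = 90.5, |Patch 2| = 8, |Patch 1∩Patch 2| = 7.0791.
|Patch 1 △ Patch 2| = |Patch 1| + |Patch 2| − 2·|Patch 1∩Patch 2| = 90.5 + 8 − 14.1583 = 84.34.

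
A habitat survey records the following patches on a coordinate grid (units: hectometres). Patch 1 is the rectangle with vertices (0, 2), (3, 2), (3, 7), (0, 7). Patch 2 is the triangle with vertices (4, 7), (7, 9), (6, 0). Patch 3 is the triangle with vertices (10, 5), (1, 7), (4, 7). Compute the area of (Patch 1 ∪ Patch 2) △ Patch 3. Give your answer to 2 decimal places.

|Patch 1 ∪ Patch 2| = 27.5.
|(Patch 1 ∪ Patch 2) ∩ Patch 3| = 1.7564.
|(Patch 1 ∪ Patch 2) △ Patch 3| = 27.5 + 3 − 3.5128 = 26.99.

26.99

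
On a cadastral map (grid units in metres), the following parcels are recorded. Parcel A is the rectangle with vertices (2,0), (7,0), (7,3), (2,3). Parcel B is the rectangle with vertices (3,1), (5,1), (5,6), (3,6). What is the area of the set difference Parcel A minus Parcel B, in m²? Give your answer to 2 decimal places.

11.00

|Parcel A∩Parcel B|: x∈[3,5], y∈[1,3] → 2·2 = 4.
|Parcel A| = 15.
|Parcel A ∖ Parcel B| = |Parcel A| − |Parcel A∩Parcel B| = 15 − 4 = 11.00.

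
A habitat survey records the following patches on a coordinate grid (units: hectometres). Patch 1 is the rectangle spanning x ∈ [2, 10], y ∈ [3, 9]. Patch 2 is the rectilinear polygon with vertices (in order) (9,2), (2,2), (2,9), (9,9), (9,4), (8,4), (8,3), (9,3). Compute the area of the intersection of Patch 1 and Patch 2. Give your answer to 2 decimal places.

41.00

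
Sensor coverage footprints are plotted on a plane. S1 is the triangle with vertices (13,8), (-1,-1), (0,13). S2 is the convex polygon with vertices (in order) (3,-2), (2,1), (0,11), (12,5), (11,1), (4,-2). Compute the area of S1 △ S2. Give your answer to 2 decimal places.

|S1| = 93.5, |S2| = 87, |S1∩S2| = 45.0015.
|S1 △ S2| = |S1| + |S2| − 2·|S1∩S2| = 93.5 + 87 − 90.0031 = 90.50.

90.50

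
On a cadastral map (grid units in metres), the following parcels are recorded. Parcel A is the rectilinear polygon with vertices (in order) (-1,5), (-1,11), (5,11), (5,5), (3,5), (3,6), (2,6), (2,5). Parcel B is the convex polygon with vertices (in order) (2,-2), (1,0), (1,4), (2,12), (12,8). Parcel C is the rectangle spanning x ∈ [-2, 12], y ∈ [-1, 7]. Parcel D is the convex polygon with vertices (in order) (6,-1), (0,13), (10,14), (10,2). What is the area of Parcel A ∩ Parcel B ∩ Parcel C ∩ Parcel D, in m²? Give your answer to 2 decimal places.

4.00

The intersection is the polygon with vertices (3.429,5), (3,6), (2.571,7), (5,7), (5,5).
By the shoelace formula its area is 4.00.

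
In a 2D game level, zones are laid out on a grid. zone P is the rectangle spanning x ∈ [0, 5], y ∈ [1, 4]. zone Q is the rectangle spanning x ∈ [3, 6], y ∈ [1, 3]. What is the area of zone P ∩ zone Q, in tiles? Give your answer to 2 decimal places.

4.00

|zone P∩zone Q|: x∈[3,5], y∈[1,3] → 2·2 = 4.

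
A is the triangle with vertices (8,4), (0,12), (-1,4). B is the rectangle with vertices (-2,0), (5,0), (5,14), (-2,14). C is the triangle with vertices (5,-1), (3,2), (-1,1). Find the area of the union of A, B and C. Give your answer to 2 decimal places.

103.67

By inclusion–exclusion:
Individual areas: |A| = 36, |B| = 98, |C| = 7.
|A∩B| = 31.5.
|A∩C| = 0.
|B∩C| = 5.8333.
|A∩B∩C| = 0.
|A ∪ B ∪ C| = 141 − 37.3333 + 0 = 103.67.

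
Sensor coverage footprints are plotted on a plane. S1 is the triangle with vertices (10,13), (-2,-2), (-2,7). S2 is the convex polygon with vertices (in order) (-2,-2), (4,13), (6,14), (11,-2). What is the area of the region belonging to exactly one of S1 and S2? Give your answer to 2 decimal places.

|S1| = 54, |S2| = 116, |S1∩S2| = 30.5787.
|S1 △ S2| = |S1| + |S2| − 2·|S1∩S2| = 54 + 116 − 61.1575 = 108.84.

108.84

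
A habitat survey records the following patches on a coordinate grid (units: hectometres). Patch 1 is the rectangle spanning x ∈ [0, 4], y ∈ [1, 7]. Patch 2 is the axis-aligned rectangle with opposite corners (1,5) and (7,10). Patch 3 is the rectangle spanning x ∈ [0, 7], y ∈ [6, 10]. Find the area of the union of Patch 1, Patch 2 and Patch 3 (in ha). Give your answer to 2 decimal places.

By inclusion–exclusion:
Individual areas: |Patch 1| = 24, |Patch 2| = 30, |Patch 3| = 28.
|Patch 1∩Patch 2|: x∈[1,4], y∈[5,7] → 3·2 = 6.
|Patch 1∩Patch 3|: x∈[0,4], y∈[6,7] → 4·1 = 4.
|Patch 2∩Patch 3|: x∈[1,7], y∈[6,10] → 6·4 = 24.
|Patch 1∩Patch 2∩Patch 3| = 3.
|Patch 1 ∪ Patch 2 ∪ Patch 3| = 82 − 34 + 3 = 51.00.

51.00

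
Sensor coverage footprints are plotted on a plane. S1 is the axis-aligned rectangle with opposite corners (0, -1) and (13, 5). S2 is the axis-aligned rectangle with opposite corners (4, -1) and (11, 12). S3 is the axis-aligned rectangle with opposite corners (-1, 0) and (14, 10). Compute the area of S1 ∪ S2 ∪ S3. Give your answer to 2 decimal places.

177.00

By inclusion–exclusion:
Individual areas: |S1| = 78, |S2| = 91, |S3| = 150.
|S1∩S2|: x∈[4,11], y∈[-1,5] → 7·6 = 42.
|S1∩S3|: x∈[0,13], y∈[0,5] → 13·5 = 65.
|S2∩S3|: x∈[4,11], y∈[0,10] → 7·10 = 70.
|S1∩S2∩S3| = 35.
|S1 ∪ S2 ∪ S3| = 319 − 177 + 35 = 177.00.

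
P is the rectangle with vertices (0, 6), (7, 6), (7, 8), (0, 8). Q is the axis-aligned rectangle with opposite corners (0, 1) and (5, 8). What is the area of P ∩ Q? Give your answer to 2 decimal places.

|P∩Q|: x∈[0,5], y∈[6,8] → 5·2 = 10.

10.00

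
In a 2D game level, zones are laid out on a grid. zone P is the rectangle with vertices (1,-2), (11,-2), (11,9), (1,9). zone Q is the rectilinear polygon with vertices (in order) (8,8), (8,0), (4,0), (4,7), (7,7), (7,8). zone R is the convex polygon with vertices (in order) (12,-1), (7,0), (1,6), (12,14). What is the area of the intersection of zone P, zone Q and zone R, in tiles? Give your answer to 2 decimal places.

24.50

The intersection is the polygon with vertices (7,0), (4,3), (4,7), (7,7), (7,8), (8,8), (8,0).
By the shoelace formula its area is 24.50.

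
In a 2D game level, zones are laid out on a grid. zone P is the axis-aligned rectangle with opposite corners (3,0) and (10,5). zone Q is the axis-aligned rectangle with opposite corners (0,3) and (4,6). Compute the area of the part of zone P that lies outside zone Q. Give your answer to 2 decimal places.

33.00

|zone P∩zone Q|: x∈[3,4], y∈[3,5] → 1·2 = 2.
|zone P| = 35.
|zone P ∖ zone Q| = |zone P| − |zone P∩zone Q| = 35 − 2 = 33.00.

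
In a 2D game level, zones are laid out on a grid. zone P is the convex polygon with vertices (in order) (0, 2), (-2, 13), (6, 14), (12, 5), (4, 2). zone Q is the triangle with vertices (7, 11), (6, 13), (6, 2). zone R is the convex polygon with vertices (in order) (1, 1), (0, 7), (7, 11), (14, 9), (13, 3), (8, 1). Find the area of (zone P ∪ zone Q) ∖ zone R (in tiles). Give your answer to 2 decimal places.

46.26

|zone P ∪ zone Q| = 114.0326.
|(zone P ∪ zone Q) ∩ zone R| = 67.7728.
|(zone P ∪ zone Q) ∖ zone R| = 114.0326 − 67.7728 = 46.26.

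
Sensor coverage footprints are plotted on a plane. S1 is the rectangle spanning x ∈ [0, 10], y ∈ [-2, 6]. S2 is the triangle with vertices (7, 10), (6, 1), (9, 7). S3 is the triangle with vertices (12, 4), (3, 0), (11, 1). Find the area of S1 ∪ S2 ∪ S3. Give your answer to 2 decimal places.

89.31

By inclusion–exclusion:
Individual areas: |S1| = 80, |S2| = 10.5, |S3| = 11.5.
|S1∩S2| = 4.8611.
|S1∩S3| = 7.8264.
|S2∩S3| = 0.0292.
|S1∩S2∩S3| = 0.0292.
|S1 ∪ S2 ∪ S3| = 102 − 12.7167 + 0.0292 = 89.31.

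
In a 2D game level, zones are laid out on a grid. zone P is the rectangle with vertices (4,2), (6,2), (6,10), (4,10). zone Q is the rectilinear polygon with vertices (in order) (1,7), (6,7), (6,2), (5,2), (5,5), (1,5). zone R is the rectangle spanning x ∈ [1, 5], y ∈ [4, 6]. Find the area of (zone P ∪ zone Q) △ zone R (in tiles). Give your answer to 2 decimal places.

|zone P ∪ zone Q| = 22.
|(zone P ∪ zone Q) ∩ zone R| = 5.
|(zone P ∪ zone Q) △ zone R| = 22 + 8 − 10 = 20.00.

20.00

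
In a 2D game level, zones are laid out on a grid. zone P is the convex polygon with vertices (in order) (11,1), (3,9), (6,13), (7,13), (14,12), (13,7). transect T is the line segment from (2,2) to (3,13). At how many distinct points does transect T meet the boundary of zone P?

The segment lies entirely outside zone P and never meets its boundary.

0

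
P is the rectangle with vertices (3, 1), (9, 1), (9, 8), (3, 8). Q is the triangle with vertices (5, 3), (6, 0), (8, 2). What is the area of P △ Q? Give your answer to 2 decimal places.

39.33

|P| = 42, |Q| = 4, |P∩Q| = 3.3333.
|P △ Q| = |P| + |Q| − 2·|P∩Q| = 42 + 4 − 6.6667 = 39.33.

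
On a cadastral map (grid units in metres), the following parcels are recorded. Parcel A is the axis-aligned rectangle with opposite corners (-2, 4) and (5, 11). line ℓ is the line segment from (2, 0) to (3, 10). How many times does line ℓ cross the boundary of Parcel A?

The segment meets the boundary at (2.4,4).

1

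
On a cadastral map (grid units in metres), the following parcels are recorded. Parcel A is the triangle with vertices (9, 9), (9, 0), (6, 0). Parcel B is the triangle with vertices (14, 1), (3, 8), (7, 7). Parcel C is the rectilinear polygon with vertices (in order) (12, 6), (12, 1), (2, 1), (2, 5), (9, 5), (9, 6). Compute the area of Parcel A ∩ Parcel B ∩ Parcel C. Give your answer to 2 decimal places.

0.53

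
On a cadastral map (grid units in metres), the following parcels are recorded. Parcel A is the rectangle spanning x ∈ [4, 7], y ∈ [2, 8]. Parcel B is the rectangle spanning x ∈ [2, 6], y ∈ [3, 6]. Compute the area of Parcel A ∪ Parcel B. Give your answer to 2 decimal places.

By inclusion–exclusion:
Individual areas: |Parcel A| = 18, |Parcel B| = 12.
|Parcel A∩Parcel B|: x∈[4,6], y∈[3,6] → 2·3 = 6.
|Parcel A ∪ Parcel B| = 30 − 6 = 24.00.

24.00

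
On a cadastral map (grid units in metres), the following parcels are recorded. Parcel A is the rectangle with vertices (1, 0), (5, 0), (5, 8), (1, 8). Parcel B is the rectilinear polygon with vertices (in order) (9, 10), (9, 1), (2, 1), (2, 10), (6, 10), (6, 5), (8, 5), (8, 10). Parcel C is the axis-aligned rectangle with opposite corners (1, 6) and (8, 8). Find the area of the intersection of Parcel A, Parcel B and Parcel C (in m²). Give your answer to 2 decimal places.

6.00

The intersection is the polygon with vertices (5,6), (2,6), (2,8), (5,8).
By the shoelace formula its area is 6.00.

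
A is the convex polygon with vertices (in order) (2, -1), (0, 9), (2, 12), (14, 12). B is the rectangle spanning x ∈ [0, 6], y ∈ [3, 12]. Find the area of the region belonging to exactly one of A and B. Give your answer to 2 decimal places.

|A| = 91, |B| = 54, |A∩B| = 47.3487.
|A △ B| = |A| + |B| − 2·|A∩B| = 91 + 54 − 94.6974 = 50.30.

50.30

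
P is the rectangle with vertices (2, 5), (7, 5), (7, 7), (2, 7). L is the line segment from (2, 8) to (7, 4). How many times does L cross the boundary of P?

The segment meets the boundary at (5.75,5), (3.25,7).

2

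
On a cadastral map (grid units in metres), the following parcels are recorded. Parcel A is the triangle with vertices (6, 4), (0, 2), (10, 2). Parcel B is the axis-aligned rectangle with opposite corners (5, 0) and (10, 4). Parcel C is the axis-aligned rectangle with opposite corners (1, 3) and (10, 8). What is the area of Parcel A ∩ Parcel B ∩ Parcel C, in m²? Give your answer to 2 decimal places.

1.83

The intersection is the polygon with vertices (8,3), (5,3), (5,3.667), (6,4).
By the shoelace formula its area is 1.83.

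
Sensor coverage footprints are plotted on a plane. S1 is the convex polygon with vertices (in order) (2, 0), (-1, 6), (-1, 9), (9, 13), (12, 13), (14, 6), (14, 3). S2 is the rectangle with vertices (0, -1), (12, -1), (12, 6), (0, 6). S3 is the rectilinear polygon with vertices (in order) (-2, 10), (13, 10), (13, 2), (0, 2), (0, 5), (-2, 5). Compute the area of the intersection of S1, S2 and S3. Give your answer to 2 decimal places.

The intersection is the polygon with vertices (0,5), (0,6), (12,6), (12,2.5), (10,2), (1,2), (0,4).
By the shoelace formula its area is 46.50.

46.50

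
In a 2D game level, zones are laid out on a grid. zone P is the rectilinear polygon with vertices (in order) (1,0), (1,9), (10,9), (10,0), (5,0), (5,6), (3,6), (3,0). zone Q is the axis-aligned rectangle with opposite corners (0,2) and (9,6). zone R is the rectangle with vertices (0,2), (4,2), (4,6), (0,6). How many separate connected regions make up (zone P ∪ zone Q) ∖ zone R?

2

(zone P ∪ zone Q) ∖ zone R splits into 2 disjoint pieces (area 61, area 4).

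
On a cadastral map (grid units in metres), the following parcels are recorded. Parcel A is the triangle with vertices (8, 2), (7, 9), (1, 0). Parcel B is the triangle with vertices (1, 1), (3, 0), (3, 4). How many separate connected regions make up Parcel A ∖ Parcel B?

2

Parcel A ∖ Parcel B splits into 2 disjoint pieces (area 23.0714, area 0.3864).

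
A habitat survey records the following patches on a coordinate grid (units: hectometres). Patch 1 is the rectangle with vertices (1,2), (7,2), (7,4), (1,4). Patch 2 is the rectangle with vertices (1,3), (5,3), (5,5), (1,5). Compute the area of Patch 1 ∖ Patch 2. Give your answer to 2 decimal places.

8.00

|Patch 1∩Patch 2|: x∈[1,5], y∈[3,4] → 4·1 = 4.
|Patch 1| = 12.
|Patch 1 ∖ Patch 2| = |Patch 1| − |Patch 1∩Patch 2| = 12 − 4 = 8.00.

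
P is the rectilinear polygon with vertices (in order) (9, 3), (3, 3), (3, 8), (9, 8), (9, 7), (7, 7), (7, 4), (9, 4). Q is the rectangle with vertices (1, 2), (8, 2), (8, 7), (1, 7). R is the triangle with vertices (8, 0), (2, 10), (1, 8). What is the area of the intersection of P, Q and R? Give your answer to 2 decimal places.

4.78

The intersection is the polygon with vertices (3,7), (3.8,7), (6.2,3), (5.375,3), (3,5.714).
By the shoelace formula its area is 4.78.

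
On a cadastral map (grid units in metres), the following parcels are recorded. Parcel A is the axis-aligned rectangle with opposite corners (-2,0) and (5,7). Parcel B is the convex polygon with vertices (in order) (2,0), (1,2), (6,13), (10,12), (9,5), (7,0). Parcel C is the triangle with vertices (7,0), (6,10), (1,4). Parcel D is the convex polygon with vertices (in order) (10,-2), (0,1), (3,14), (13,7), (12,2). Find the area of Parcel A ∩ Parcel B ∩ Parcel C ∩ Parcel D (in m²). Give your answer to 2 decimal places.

The intersection is the polygon with vertices (1.698,3.535), (3,6.4), (3.5,7), (5,7), (5,1.333).
By the shoelace formula its area is 12.28.

12.28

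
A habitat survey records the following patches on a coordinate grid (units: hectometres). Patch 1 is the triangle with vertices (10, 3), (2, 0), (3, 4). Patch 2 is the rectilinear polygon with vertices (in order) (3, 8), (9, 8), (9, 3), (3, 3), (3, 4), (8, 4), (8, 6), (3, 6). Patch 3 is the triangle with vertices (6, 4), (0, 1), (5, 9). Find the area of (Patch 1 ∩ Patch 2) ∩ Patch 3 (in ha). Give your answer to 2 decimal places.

1.50

The region (Patch 1 ∩ Patch 2) ∩ Patch 3 is the polygon with vertices (3,3), (3,4), (5.333,3.667), (4,3).
By the shoelace formula its area is 1.50.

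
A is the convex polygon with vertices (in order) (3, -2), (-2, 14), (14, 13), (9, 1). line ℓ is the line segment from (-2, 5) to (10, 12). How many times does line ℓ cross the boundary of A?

1

The segment meets the boundary at (0.379,6.388).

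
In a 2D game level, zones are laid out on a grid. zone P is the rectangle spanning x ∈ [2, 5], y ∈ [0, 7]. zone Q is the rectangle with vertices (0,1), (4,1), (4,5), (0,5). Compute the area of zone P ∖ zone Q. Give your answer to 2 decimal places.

|zone P∩zone Q|: x∈[2,4], y∈[1,5] → 2·4 = 8.
|zone P| = 21.
|zone P ∖ zone Q| = |zone P| − |zone P∩zone Q| = 21 − 8 = 13.00.

13.00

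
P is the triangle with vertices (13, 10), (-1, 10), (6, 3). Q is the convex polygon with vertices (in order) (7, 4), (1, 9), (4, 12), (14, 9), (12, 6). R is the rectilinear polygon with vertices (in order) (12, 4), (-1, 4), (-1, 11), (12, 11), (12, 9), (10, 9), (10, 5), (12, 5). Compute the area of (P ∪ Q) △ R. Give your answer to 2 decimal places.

42.23

|P ∪ Q| = 68.6282.
|(P ∪ Q) ∩ R| = 54.7.
|(P ∪ Q) △ R| = 68.6282 + 83 − 109.4 = 42.23.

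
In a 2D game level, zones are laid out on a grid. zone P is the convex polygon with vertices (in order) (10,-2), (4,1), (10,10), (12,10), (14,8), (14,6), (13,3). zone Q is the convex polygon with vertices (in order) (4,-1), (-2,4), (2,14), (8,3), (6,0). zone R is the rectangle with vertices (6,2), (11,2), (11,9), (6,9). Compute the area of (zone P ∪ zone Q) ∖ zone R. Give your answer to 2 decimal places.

|zone P ∪ zone Q| = 134.4.
|(zone P ∪ zone Q) ∩ zone R| = 27.7333.
|(zone P ∪ zone Q) ∖ zone R| = 134.4 − 27.7333 = 106.67.

106.67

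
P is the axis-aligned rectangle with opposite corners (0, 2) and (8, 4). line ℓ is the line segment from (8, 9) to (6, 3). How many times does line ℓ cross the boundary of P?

The segment meets the boundary at (6.333,4).

1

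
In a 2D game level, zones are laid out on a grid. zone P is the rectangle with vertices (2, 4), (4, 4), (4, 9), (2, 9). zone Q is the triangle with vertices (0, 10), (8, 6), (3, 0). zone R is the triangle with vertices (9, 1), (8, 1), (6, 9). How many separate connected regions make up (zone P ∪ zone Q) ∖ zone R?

2

(zone P ∪ zone Q) ∖ zone R splits into 2 disjoint pieces (area 33.8324, area 0.5524).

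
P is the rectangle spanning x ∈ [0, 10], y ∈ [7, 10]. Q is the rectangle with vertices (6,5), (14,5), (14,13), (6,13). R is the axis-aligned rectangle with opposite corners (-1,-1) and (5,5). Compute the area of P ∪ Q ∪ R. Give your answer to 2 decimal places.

By inclusion–exclusion:
Individual areas: |P| = 30, |Q| = 64, |R| = 36.
|P∩Q|: x∈[6,10], y∈[7,10] → 4·3 = 12.
|P∩R| = 0 (no overlap).
|Q∩R| = 0 (no overlap).
|P∩Q∩R| = 0.
|P ∪ Q ∪ R| = 130 − 12 + 0 = 118.00.

118.00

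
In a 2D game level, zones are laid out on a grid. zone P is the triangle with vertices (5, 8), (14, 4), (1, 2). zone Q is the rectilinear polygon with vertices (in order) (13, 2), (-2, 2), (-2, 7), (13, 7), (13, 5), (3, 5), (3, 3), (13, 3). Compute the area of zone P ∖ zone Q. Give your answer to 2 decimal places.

19.08

|zone P| = 35, |zone P∩zone Q| = 15.9167.
|zone P ∖ zone Q| = |zone P| − |zone P∩zone Q| = 35 − 15.9167 = 19.08.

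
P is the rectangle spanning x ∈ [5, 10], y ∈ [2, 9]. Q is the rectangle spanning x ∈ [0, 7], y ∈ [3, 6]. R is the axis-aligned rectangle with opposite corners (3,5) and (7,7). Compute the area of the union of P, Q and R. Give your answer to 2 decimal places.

By inclusion–exclusion:
Individual areas: |P| = 35, |Q| = 21, |R| = 8.
|P∩Q|: x∈[5,7], y∈[3,6] → 2·3 = 6.
|P∩R|: x∈[5,7], y∈[5,7] → 2·2 = 4.
|Q∩R|: x∈[3,7], y∈[5,6] → 4·1 = 4.
|P∩Q∩R| = 2.
|P ∪ Q ∪ R| = 64 − 14 + 2 = 52.00.

52.00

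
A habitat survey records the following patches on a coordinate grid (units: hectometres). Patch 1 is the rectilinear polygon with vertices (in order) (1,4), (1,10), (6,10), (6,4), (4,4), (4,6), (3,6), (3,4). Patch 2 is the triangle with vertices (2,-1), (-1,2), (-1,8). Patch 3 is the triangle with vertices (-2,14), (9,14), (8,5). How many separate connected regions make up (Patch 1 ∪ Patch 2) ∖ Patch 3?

(Patch 1 ∪ Patch 2) ∖ Patch 3 splits into 2 disjoint pieces (area 22.3111, area 9).

2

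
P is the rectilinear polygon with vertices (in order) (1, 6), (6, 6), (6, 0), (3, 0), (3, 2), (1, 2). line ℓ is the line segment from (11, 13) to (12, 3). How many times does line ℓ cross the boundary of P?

The segment lies entirely outside P and never meets its boundary.

0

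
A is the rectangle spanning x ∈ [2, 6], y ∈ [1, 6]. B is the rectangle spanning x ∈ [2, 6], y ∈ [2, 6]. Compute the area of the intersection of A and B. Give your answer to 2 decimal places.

|A∩B|: x∈[2,6], y∈[2,6] → 4·4 = 16.

16.00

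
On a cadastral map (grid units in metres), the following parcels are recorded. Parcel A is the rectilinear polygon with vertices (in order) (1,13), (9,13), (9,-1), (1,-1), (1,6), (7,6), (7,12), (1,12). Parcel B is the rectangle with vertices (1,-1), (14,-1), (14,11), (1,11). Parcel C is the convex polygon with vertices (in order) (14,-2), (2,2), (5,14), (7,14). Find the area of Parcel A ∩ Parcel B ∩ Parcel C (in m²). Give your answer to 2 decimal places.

43.63

The intersection is the polygon with vertices (7,6), (7,11), (8.312,11), (9,9.429), (9,-0.333), (2,2), (3,6).
By the shoelace formula its area is 43.63.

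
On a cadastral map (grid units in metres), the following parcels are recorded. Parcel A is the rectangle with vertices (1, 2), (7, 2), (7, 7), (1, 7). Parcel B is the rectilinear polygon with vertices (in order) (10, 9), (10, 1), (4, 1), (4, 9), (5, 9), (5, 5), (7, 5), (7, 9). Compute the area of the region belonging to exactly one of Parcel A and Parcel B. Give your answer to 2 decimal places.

|Parcel A| = 30, |Parcel B| = 40, |Parcel A∩Parcel B| = 11.
|Parcel A △ Parcel B| = |Parcel A| + |Parcel B| − 2·|Parcel A∩Parcel B| = 30 + 40 − 22 = 48.00.

48.00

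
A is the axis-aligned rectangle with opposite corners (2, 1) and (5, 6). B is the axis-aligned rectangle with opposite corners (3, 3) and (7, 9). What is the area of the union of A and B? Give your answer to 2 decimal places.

33.00

By inclusion–exclusion:
Individual areas: |A| = 15, |B| = 24.
|A∩B|: x∈[3,5], y∈[3,6] → 2·3 = 6.
|A ∪ B| = 39 − 6 = 33.00.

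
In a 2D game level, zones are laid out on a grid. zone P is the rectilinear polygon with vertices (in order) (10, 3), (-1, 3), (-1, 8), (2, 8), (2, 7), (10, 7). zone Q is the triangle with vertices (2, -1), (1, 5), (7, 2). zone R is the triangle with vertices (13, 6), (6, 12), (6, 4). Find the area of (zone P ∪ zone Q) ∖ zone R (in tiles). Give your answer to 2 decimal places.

|zone P ∪ zone Q| = 59.8333.
|(zone P ∪ zone Q) ∩ zone R| = 9.7143.
|(zone P ∪ zone Q) ∖ zone R| = 59.8333 − 9.7143 = 50.12.

50.12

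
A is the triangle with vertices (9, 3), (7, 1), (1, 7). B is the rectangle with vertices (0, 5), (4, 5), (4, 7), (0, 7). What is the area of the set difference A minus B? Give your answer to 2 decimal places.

|A| = 12, |A∩B| = 1.75.
|A ∖ B| = |A| − |A∩B| = 12 − 1.75 = 10.25.

10.25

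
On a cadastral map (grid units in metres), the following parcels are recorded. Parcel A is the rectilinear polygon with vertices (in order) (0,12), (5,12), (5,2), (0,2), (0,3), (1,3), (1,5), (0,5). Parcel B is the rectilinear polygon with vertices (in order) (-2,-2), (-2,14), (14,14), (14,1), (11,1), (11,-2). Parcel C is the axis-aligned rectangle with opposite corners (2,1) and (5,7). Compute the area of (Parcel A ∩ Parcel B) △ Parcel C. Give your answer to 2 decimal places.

36.00

|Parcel A ∩ Parcel B| = 48.
|(Parcel A ∩ Parcel B) ∩ Parcel C| = 15.
|(Parcel A ∩ Parcel B) △ Parcel C| = 48 + 18 − 30 = 36.00.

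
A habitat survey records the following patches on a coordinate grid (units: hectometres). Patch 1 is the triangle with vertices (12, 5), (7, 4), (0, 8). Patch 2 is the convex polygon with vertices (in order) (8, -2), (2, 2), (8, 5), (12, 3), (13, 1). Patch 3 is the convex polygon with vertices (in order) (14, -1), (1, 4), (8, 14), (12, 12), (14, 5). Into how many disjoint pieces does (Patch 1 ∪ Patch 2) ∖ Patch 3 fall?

(Patch 1 ∪ Patch 2) ∖ Patch 3 splits into 2 disjoint pieces (area 18.8502, area 1.4108).

2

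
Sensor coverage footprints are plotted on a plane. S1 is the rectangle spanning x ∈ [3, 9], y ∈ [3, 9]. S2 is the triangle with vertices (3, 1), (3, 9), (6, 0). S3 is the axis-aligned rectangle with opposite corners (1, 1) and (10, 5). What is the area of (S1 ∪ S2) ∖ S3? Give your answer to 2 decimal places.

|S1 ∪ S2| = 42.
|(S1 ∪ S2) ∩ S3| = 16.6667.
|(S1 ∪ S2) ∖ S3| = 42 − 16.6667 = 25.33.

25.33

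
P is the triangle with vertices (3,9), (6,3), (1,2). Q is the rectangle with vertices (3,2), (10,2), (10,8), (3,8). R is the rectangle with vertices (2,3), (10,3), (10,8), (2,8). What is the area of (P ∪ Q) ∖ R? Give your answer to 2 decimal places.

|P ∪ Q| = 48.85.
|(P ∪ Q) ∩ R| = 39.1071.
|(P ∪ Q) ∖ R| = 48.85 − 39.1071 = 9.74.

9.74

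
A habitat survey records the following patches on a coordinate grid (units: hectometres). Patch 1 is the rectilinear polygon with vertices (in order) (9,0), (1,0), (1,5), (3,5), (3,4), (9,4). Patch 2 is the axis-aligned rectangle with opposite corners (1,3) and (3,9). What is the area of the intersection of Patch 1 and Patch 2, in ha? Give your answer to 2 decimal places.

The intersection is the polygon with vertices (1,5), (3,5), (3,4), (3,3), (1,3).
By the shoelace formula its area is 4.00.

4.00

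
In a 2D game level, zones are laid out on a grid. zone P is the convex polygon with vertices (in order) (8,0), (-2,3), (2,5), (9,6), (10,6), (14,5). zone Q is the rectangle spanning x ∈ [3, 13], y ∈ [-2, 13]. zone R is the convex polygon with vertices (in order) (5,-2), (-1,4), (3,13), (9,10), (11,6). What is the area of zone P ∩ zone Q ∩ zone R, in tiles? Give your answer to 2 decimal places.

The intersection is the polygon with vertices (3,5.143), (9,6), (10,6), (10.842,5.79), (6.776,0.367), (3,1.5).
By the shoelace formula its area is 28.35.

28.35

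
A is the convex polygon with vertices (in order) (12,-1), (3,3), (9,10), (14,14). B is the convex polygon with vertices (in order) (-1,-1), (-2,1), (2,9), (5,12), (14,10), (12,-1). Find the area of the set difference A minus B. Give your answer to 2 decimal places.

6.79

|A| = 77, |A∩B| = 70.2099.
|A ∖ B| = |A| − |A∩B| = 77 − 70.2099 = 6.79.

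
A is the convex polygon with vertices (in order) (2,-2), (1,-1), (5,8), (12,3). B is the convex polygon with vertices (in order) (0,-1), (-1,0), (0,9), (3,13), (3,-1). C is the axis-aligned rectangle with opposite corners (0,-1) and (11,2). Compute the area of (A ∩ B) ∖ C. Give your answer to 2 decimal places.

|A ∩ B| = 4.5.
|(A ∩ B) ∩ C| = 4.
|(A ∩ B) ∖ C| = 4.5 − 4 = 0.50.

0.50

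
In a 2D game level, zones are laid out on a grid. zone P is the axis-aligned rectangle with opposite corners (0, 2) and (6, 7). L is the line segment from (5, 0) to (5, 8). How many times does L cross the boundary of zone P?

2

The segment meets the boundary at (5,7), (5,2).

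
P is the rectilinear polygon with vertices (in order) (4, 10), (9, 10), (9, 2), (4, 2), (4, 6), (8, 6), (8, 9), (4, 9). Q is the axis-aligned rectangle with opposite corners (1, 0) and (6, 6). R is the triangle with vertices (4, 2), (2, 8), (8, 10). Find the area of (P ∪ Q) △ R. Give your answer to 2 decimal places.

|P ∪ Q| = 50.
|(P ∪ Q) ∩ R| = 7.9167.
|(P ∪ Q) △ R| = 50 + 20 − 15.8333 = 54.17.

54.17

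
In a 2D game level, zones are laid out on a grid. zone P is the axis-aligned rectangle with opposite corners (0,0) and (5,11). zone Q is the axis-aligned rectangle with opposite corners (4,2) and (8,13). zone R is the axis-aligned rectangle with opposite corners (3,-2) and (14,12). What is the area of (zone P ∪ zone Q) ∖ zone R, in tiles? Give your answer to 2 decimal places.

|zone P ∪ zone Q| = 90.
|(zone P ∪ zone Q) ∩ zone R| = 53.
|(zone P ∪ zone Q) ∖ zone R| = 90 − 53 = 37.00.

37.00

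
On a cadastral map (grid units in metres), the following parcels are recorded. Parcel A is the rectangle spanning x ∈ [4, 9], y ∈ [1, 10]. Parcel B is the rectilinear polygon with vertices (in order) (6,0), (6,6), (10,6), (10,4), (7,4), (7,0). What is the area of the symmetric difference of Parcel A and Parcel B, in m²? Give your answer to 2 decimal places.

|Parcel A| = 45, |Parcel B| = 12, |Parcel A∩Parcel B| = 9.
|Parcel A △ Parcel B| = |Parcel A| + |Parcel B| − 2·|Parcel A∩Parcel B| = 45 + 12 − 18 = 39.00.

39.00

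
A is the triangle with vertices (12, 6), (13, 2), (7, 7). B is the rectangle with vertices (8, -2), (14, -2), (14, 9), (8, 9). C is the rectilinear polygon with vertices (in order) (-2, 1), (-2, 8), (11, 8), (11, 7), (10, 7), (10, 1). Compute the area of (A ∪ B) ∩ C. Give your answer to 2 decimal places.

15.32

|A ∪ B| = 66.3167.
|(A ∪ B) ∩ C| = 15.32.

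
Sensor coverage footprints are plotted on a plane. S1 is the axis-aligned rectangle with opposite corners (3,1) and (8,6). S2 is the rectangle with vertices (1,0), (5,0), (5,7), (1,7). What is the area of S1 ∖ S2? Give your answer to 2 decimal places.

15.00

|S1∩S2|: x∈[3,5], y∈[1,6] → 2·5 = 10.
|S1| = 25.
|S1 ∖ S2| = |S1| − |S1∩S2| = 25 − 10 = 15.00.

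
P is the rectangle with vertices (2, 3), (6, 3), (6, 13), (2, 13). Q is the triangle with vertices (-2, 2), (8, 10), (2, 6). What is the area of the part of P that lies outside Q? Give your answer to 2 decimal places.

|P| = 40, |P∩Q| = 2.1333.
|P ∖ Q| = |P| − |P∩Q| = 40 − 2.1333 = 37.87.

37.87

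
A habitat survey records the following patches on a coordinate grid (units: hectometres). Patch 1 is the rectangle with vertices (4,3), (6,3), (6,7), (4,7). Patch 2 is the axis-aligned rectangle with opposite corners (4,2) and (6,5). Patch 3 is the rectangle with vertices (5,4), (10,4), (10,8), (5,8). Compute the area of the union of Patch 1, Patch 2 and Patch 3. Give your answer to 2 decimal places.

By inclusion–exclusion:
Individual areas: |Patch 1| = 8, |Patch 2| = 6, |Patch 3| = 20.
|Patch 1∩Patch 2|: x∈[4,6], y∈[3,5] → 2·2 = 4.
|Patch 1∩Patch 3|: x∈[5,6], y∈[4,7] → 1·3 = 3.
|Patch 2∩Patch 3|: x∈[5,6], y∈[4,5] → 1·1 = 1.
|Patch 1∩Patch 2∩Patch 3| = 1.
|Patch 1 ∪ Patch 2 ∪ Patch 3| = 34 − 8 + 1 = 27.00.

27.00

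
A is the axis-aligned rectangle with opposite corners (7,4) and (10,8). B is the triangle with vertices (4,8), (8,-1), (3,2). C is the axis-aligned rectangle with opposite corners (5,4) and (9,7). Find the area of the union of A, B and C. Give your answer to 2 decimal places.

By inclusion–exclusion:
Individual areas: |A| = 12, |B| = 16.5, |C| = 12.
|A∩B| = 0.
|A∩C|: x∈[7,9], y∈[4,7] → 2·3 = 6.
|B∩C| = 0.6806.
|A∩B∩C| = 0.
|A ∪ B ∪ C| = 40.5 − 6.6806 + 0 = 33.82.

33.82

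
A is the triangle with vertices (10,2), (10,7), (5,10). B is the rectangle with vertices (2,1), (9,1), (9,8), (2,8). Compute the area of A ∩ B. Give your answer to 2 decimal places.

The intersection is the polygon with vertices (9,7.6), (9,3.6), (6.25,8), (8.333,8).
By the shoelace formula its area is 5.92.

5.92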